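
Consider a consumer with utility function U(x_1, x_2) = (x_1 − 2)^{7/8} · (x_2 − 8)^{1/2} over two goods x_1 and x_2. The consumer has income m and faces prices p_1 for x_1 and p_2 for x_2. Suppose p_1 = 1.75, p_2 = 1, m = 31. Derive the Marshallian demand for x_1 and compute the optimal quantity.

x_1* = 9.0909

MRS = (7/4)·(x_2−8)/(x_1−2). Tangency with p_1/p_2 gives x_2−8 = (4/7)·(p_1/p_2)·(x_1−2).
Substituting into the budget: x_1* = 2 + 7/11·(m − 2·p_1 − 8·p_2)/p_1, and x_2* = 8 + 4/11·(…)/p_2.
Discretionary income = 31 − 2·1.75 − 8·1 = 19.5; x_1* = 2 + 7/11·19.5/1.75 = 9.0909.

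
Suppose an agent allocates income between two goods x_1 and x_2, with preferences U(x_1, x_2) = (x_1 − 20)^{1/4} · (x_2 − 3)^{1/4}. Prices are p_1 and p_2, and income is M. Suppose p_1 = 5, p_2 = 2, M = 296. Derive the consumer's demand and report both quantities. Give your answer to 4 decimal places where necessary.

x_1* = 39, x_2* = 50.5

MRS = (x_2−3)/(x_1−20). Tangency with p_1/p_2 gives x_2−3 = (p_1/p_2)·(x_1−20).
Substituting into the budget: x_1* = 20 + 0.5·(M − 20·p_1 − 3·p_2)/p_1, and x_2* = 3 + 0.5·(…)/p_2.
Discretionary income = 296 − 20·5 − 3·2 = 190; x_1* = 20 + 0.5·190/5 = 39; x_2* = 3 + 0.5·190/2 = 50.5.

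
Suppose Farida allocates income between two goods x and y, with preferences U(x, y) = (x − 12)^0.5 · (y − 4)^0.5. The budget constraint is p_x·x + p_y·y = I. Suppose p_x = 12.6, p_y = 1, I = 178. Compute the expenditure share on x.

share on x = 0.9135

MRS = (y−4)/(x−12). Tangency with p_x/p_y gives y−4 = (p_x/p_y)·(x−12).
Substituting into the budget: x* = 12 + 0.5·(I − 12·p_x − 4·p_y)/p_x, and y* = 4 + 0.5·(…)/p_y.
Discretionary income = 178 − 12·12.6 − 4·1 = 22.8; x* = 12 + 0.5·22.8/12.6 = 12.9048; y* = 4 + 0.5·22.8/1 = 15.4.
Expenditure on x: 12.6·12.9048 = 162.6; share = 0.9135.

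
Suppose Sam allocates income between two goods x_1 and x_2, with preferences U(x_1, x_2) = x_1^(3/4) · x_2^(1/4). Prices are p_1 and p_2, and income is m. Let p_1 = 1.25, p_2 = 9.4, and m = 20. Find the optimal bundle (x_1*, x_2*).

MU_x_1/MU_x_2 = (0.75·x_2)/(0.25·x_1); tangency sets this equal to p_1/p_2.
So 0.75·p_2·x_2 = 0.25·p_1·x_1; combined with the budget, a share 0.75 of income goes to x_1.
Demand: x_1*(p_1,p_2,m) = 0.75·m/p_1 and x_2* = 0.25·m/p_2.
At p_1=1.25, p_2=9.4, m=20: x_1* = 0.75·20/1.25 = 12, x_2* = 0.5319.

x_1* = 12, x_2* = 0.5319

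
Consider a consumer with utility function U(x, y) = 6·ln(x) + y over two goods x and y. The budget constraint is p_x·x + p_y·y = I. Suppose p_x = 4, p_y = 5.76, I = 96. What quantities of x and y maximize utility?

x* = 8.64, y* = 10.6667

Set MRS = p_x/p_y: (6/x)/1 = p_x/p_y.
So x*(p_x,p_y) = 6·p_y/p_x, independent of income; and y* = (I − 6·p_y)/p_y.
At the given prices: x* = 6·5.76/4 = 8.64, and y* = 10.6667.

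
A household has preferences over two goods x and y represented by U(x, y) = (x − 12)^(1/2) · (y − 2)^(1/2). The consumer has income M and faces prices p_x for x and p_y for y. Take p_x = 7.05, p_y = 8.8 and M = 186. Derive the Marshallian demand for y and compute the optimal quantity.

y* = 6.7614

MRS = (y−2)/(x−12). Tangency with p_x/p_y gives y−2 = (p_x/p_y)·(x−12).
Substituting into the budget: x* = 12 + 0.5·(M − 12·p_x − 2·p_y)/p_x, and y* = 2 + 0.5·(…)/p_y.
Discretionary income = 186 − 12·7.05 − 2·8.8 = 83.8; y* = 2 + 0.5·83.8/8.8 = 6.7614.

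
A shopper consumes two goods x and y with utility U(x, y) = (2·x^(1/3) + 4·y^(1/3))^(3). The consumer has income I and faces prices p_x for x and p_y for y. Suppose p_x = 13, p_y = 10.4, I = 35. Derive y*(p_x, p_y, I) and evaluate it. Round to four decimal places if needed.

MRS = MU_x/MU_y = (1/2)·(y/x)^(2/3). Set equal to p_x/p_y.
Hence y/x = (2·p_x/p_y)^(1/(2/3)), i.e. raised to the 1.5 power.
With the ratio pinned down, the budget gives x* = I/(p_x + p_y·(y/x)) and y* = (y/x)·x*.
Numerically y/x = 3.952847, so x* = 35/(13 + 10.4·3.952847) = 0.6468 and y* = 3.952847·0.6468 = 2.5568.

y* = 2.5568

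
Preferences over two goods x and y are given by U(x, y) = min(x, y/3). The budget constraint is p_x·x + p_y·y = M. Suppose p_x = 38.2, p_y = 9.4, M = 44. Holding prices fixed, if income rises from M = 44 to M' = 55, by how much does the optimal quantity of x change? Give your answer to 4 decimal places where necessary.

With perfect complements, no substitution: consume in ratio x:y = 1:3.
Budget: p_x·x + p_y·3·x = M, so (p_x + 3·p_y)·x = M.
Demand: x*(p_x,p_y,M) = M/(p_x + 3·p_y), y* = 3·M/(p_x + 3·p_y).
Here 38.2 + 3·9.4 = 66.4, giving x* = 0.6627.
At M' = 55: x* = 0.8283. Change: 0.8283 − 0.6627 = 0.1657.

Δx* = 0.1657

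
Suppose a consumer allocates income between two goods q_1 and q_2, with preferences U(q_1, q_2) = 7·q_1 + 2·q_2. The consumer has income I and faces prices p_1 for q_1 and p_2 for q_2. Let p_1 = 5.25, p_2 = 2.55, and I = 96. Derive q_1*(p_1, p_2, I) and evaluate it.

Numerically: q_1* = 18.2857, q_2* = 0.

q_1* = 18.2857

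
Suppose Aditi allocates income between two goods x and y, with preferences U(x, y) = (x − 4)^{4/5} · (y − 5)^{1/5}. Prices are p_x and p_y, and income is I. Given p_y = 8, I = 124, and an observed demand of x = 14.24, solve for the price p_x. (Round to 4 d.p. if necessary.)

p_x = 5

MRS = 4·(y−5)/(x−4). Tangency with p_x/p_y gives y−5 = (1/4)·(p_x/p_y)·(x−4).
Substituting into the budget: x* = 4 + 0.8·(I − 4·p_x − 5·p_y)/p_x, and y* = 5 + 0.2·(…)/p_y.
Set x* = 14.24 in the demand function and solve for p_x: p_x = 5.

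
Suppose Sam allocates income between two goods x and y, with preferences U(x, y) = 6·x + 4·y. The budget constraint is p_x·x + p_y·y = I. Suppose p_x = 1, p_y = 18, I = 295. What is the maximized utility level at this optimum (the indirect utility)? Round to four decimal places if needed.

Linear utility — the consumer picks whichever good has higher MU/price: 6/1 = 6 vs 4/18 = 0.2222.
x gives more utility per dollar, so spend all income on x: x* = I/p_x, y* = 0.
Numerically: x* = 295, y* = 0.
Utility at the optimum: U(295, 0) = 1770.

V = 1770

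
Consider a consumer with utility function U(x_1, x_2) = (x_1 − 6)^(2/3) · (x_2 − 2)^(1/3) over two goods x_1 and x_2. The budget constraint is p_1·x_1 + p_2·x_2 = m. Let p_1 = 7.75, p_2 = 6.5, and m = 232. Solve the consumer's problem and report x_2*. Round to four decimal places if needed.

x_2* = 10.8462

This is Cobb-Douglas in (x_1−6, x_2−2): tangency gives 2/3·p_2·(x_2−2) = 1/3·p_1·(x_1−6).
After buying the subsistence bundle (6, 2), a share 2/3 of the remaining income goes to x_1: x_1* = 6 + 2/3·(m − 6p_1 − 2p_2)/p_1.
Discretionary income = 232 − 6·7.75 − 2·6.5 = 172.5; x_2* = 2 + 1/3·172.5/6.5 = 10.8462.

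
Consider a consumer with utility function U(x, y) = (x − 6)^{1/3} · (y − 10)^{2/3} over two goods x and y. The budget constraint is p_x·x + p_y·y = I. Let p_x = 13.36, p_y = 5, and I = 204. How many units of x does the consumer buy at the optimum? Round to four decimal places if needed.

Let x' = x−6, y' = y−10. MRS = (1/2)·y'/x' = p_x/p_y.
Substituting into the budget: x* = 6 + 1/3·(I − 6·p_x − 10·p_y)/p_x, and y* = 10 + 2/3·(…)/p_y.
Discretionary income = 204 − 6·13.36 − 10·5 = 73.84; x* = 6 + 1/3·73.84/13.36 = 7.8423.

x* = 7.8423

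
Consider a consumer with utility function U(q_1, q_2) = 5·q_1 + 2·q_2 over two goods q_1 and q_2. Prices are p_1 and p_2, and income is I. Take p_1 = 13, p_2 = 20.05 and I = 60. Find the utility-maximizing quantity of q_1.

q_1 gives more utility per dollar, so spend all income on q_1: q_1* = I/p_1, q_2* = 0.
Numerically: q_1* = 4.6154, q_2* = 0.

q_1* = 4.6154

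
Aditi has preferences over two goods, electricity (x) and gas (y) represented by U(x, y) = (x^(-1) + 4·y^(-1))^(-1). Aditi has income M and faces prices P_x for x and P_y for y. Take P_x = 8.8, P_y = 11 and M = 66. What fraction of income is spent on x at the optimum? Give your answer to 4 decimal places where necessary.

Numerically y/x = 1.788854, so x* = 66/(8.8 + 11·1.788854) = 2.3176 and y* = 1.788854·2.3176 = 4.1459.
Expenditure on x: 8.8·2.3176 = 20.3951; share = 0.309.

share on x = 0.309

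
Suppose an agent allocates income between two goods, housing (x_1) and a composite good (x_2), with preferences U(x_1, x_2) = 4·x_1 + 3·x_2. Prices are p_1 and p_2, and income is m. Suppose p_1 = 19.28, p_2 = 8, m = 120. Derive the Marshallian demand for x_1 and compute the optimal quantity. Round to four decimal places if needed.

x_1* = 0

Perfect substitutes: compare marginal utility per dollar. 4/p_1 vs 3/p_2 → 0.2075 vs 0.375.
x_2 gives more utility per dollar, so spend all income on x_2: x_2* = m/p_2, x_1* = 0.
Numerically: x_1* = 0, x_2* = 15.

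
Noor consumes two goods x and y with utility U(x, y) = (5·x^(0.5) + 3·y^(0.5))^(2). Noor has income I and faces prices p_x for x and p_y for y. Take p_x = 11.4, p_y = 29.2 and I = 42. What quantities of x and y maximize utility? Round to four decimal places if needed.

MRS = MU_x/MU_y = (5/3)·(y/x)^(0.5). Set equal to p_x/p_y.
Solve for the ratio: y/x = [(3/5)·p_x/p_y]^(2).
Substitute y = (y/x)·x into the budget: x* = I/(p_x + p_y·(y/x)).
Numerically y/x = 0.054871, so x* = 42/(11.4 + 29.2·0.054871) = 3.2302 and y* = 0.054871·3.2302 = 0.1772.

x* = 3.2302, y* = 0.1772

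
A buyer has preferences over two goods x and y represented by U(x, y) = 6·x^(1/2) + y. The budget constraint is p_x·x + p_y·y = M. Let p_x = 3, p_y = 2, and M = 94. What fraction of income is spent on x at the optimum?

share on x = 0.1277

MU_x = 3/√x, MU_y = 1. Tangency: 3/√x = p_x/p_y.
Thus x* = (3·p_y/p_x)² — independent of M — with the rest of income spent on y.
Plugging in: x* = (3·2/3)² = 4, y* = 41.
Expenditure on x: 3·4 = 12; share = 0.1277.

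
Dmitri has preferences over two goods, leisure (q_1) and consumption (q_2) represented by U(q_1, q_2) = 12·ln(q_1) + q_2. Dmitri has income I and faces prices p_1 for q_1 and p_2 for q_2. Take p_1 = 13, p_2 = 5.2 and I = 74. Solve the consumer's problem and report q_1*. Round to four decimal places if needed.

q_1* = 4.8

Set MRS = p_1/p_2: (12/q_1)/1 = p_1/p_2.
So q_1*(p_1,p_2) = 12·p_2/p_1, independent of income; and q_2* = (I − 12·p_2)/p_2.
At the given prices: q_1* = 12·5.2/13 = 4.8.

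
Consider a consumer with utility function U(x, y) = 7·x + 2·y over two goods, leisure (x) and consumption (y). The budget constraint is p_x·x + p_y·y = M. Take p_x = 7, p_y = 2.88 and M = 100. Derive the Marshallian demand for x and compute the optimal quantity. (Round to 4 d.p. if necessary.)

Perfect substitutes: compare marginal utility per dollar. 7/p_x vs 2/p_y → 1 vs 0.6944.
x gives more utility per dollar, so spend all income on x: x* = M/p_x, y* = 0.
Numerically: x* = 14.2857, y* = 0.

x* = 14.2857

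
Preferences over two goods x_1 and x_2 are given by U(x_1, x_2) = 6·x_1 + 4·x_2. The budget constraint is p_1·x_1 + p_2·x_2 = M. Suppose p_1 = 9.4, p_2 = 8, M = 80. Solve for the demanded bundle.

Linear utility — the consumer picks whichever good has higher MU/price: 6/9.4 = 0.6383 vs 4/8 = 0.5.
x_1 gives more utility per dollar, so spend all income on x_1: x_1* = M/p_1, x_2* = 0.
Numerically: x_1* = 8.5106, x_2* = 0.

x_1* = 8.5106, x_2* = 0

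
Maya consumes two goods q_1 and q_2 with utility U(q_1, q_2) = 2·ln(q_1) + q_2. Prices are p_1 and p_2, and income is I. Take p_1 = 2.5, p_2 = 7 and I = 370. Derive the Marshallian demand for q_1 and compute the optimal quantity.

Set MRS = p_1/p_2: (2/q_1)/1 = p_1/p_2.
So q_1*(p_1,p_2) = 2·p_2/p_1, independent of income; and q_2* = (I − 2·p_2)/p_2.
At the given prices: q_1* = 2·7/2.5 = 5.6.

q_1* = 5.6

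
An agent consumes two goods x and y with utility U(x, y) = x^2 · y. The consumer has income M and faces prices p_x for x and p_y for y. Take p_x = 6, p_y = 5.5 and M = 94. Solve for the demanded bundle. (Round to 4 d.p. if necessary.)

x* = 10.4444, y* = 5.697

Tangency: MRS = 2·y/x = p_x/p_y.
Rearranging, p_y·y = (1/2)·p_x·x. Substituting into the budget gives p_x·x·(1 + (1/2)) = M.
Demand: x*(p_x,p_y,M) = 2/3·M/p_x and y* = 1/3·M/p_y.
At p_x=6, p_y=5.5, M=94: x* = 2/3·94/6 = 10.4444, y* = 5.697.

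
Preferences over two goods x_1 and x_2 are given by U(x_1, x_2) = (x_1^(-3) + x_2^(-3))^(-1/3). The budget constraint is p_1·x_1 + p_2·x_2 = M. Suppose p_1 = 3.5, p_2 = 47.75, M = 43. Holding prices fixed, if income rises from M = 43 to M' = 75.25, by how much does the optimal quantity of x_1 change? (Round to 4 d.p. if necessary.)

MRS = MU_x_1/MU_x_2 = (x_2/x_1)^(4). Set equal to p_1/p_2.
Hence x_2/x_1 = (p_1/p_2)^(1/(4)), i.e. raised to the 0.25 power.
With the ratio pinned down, the budget gives x_1* = M/(p_1 + p_2·(x_2/x_1)) and x_2* = (x_2/x_1)·x_1*.
Numerically x_2/x_1 = 0.520324, so x_1* = 43/(3.5 + 47.75·0.520324) = 1.517.
At M' = 75.25: x_1* = 2.6547. Change: 2.6547 − 1.517 = 1.1377.

Δx_1* = 1.1377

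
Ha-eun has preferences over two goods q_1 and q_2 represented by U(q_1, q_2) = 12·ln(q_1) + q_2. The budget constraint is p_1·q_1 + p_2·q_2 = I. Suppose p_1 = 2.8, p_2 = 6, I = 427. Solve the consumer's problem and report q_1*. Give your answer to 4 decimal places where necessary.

MU_q_1 = 12/q_1, MU_q_2 = 1. Tangency: 12/q_1 = p_1/p_2.
So q_1*(p_1,p_2) = 12·p_2/p_1, independent of income; and q_2* = (I − 12·p_2)/p_2.
At the given prices: q_1* = 12·6/2.8 = 25.7143.

q_1* = 25.7143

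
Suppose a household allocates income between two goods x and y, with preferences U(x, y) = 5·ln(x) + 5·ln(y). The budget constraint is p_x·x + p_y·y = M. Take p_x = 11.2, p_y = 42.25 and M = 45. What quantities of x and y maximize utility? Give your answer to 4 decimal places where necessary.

x* = 2.0089, y* = 0.5325

The MRS is y/x. Set MRS = p_x/p_y.
So 5·p_y·y = 5·p_x·x; combined with the budget, a share 0.5 of income goes to x.
Demand: x*(p_x,p_y,M) = 0.5·M/p_x and y* = 0.5·M/p_y.
At p_x=11.2, p_y=42.25, M=45: x* = 0.5·45/11.2 = 2.0089, y* = 0.5325.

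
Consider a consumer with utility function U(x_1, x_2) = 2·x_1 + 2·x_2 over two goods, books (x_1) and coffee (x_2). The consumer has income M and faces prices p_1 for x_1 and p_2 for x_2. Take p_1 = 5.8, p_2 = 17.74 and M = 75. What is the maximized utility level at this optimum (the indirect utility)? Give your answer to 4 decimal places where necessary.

x_1 gives more utility per dollar, so spend all income on x_1: x_1* = M/p_1, x_2* = 0.
Numerically: x_1* = 12.931, x_2* = 0.
Utility at the optimum: U(12.931, 0) = 25.8621.

V = 25.8621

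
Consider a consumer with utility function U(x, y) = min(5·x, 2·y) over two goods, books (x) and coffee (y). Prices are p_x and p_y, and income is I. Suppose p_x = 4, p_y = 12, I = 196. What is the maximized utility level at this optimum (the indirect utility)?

Leontief preferences: the optimum is at the kink where x/2 = y/5, i.e. y = (5/2)·x.
Budget: p_x·x + p_y·(5/2)·x = I, so (2·p_x + 5·p_y)·x = 2·I.
Demand: x*(p_x,p_y,I) = 2·I/(2·p_x + 5·p_y), y* = 5·I/(2·p_x + 5·p_y).
Here 2·4 + 5·12 = 68, giving x* = 5.7647 and y* = 14.4118.
Utility at the optimum: U(5.7647, 14.4118) = 28.8235.

V = 28.8235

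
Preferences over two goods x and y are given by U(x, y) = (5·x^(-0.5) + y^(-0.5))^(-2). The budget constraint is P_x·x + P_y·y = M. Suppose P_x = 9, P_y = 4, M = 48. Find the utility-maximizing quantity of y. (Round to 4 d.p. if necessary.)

y* = 2.4837

MU_x ∝ 5·x^(-1.5), MU_y ∝ y^(-1.5), so MRS = 5·(y/x)^(1.5) = P_x/P_y.
Hence y/x = ((1/5)·P_x/P_y)^(1/(1.5)), i.e. raised to the 2/3 power.
Substitute y = (y/x)·x into the budget: x* = M/(P_x + P_y·(y/x)).
Numerically y/x = 0.58723, so x* = 48/(9 + 4·0.58723) = 4.2295 and y* = 0.58723·4.2295 = 2.4837.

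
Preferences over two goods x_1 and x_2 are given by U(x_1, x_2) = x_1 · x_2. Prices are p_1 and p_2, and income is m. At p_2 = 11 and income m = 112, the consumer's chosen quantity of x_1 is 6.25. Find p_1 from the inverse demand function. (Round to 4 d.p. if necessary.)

p_1 = 8.96

The MRS is x_2/x_1. Set MRS = p_1/p_2.
Rearranging, p_2·x_2 = p_1·x_1. Substituting into the budget gives p_1·x_1·(1 + 1) = m.
Demand: x_1*(p_1,p_2,m) = 0.5·m/p_1 and x_2* = 0.5·m/p_2.
Set x_1* = 6.25 in the demand function and solve for p_1: p_1 = 8.96.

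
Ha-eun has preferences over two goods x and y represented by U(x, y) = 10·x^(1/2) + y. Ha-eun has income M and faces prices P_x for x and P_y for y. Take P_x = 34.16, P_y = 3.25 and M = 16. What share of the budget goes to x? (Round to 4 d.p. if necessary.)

share on x = 0.4831

Utility is quasi-linear in y; the FOC for x is 5/√x = P_x/P_y.
Solve: √x = 5·P_y/P_x, so x*(P_x,P_y) = (5·P_y/P_x)², and y* = (M − P_x·x*)/P_y.
Plugging in: x* = (5·3.25/34.16)² = 0.2263, y* = 2.5446.
Expenditure on x: 34.16·0.2263 = 7.7302; share = 0.4831.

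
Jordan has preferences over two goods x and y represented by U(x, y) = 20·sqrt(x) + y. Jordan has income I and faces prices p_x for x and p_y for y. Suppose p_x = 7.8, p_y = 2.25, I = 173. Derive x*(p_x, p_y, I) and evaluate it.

x* = 8.321

Plugging in: x* = (10·2.25/7.8)² = 8.321.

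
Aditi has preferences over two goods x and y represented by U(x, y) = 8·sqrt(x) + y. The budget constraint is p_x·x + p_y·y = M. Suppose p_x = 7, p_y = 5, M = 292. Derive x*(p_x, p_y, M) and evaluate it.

x* = 8.1633

Solve: √x = 4·p_y/p_x, so x*(p_x,p_y) = (4·p_y/p_x)², and y* = (M − p_x·x*)/p_y.
Plugging in: x* = (4·5/7)² = 8.1633.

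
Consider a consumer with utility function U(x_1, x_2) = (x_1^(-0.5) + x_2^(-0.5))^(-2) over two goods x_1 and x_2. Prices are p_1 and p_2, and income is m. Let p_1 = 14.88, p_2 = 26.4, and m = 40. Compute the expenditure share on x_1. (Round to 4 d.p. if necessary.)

MRS = MU_x_1/MU_x_2 = (x_2/x_1)^(1.5). Set equal to p_1/p_2.
Hence x_2/x_1 = (p_1/p_2)^(1/(1.5)), i.e. raised to the 2/3 power.
Substitute x_2 = (x_2/x_1)·x_1 into the budget: x_1* = m/(p_1 + p_2·(x_2/x_1)).
Numerically x_2/x_1 = 0.682338, so x_1* = 40/(14.88 + 26.4·0.682338) = 1.216 and x_2* = 0.682338·1.216 = 0.8297.
Expenditure on x_1: 14.88·1.216 = 18.0946; share = 0.4524.

share on x_1 = 0.4524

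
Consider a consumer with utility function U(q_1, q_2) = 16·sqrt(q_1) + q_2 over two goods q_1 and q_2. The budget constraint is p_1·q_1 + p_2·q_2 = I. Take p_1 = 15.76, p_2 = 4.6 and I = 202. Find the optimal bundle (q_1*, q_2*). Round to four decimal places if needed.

MU_q_1 = 8/√q_1, MU_q_2 = 1. Tangency: 8/√q_1 = p_1/p_2.
Solve: √q_1 = 8·p_2/p_1, so q_1*(p_1,p_2) = (8·p_2/p_1)², and q_2* = (I − p_1·q_1*)/p_2.
Plugging in: q_1* = (8·4.6/15.76)² = 5.4523, q_2* = 25.2328.

q_1* = 5.4523, q_2* = 25.2328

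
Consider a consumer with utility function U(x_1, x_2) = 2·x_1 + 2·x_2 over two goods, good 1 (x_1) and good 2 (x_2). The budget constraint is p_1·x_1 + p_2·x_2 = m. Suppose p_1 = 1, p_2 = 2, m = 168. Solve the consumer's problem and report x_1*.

x_1* = 168

Linear utility — the consumer picks whichever good has higher MU/price: 2/1 = 2 vs 2/2 = 1.
x_1 gives more utility per dollar, so spend all income on x_1: x_1* = m/p_1, x_2* = 0.
Numerically: x_1* = 168, x_2* = 0.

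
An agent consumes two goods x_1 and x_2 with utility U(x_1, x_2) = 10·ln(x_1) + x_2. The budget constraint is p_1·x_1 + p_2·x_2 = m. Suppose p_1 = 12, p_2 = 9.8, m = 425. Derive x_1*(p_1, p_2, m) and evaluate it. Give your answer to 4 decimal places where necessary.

x_1* = 8.1667

Set MRS = p_1/p_2: (10/x_1)/1 = p_1/p_2.
So x_1*(p_1,p_2) = 10·p_2/p_1, independent of income; and x_2* = (m − 10·p_2)/p_2.
At the given prices: x_1* = 10·9.8/12 = 8.1667.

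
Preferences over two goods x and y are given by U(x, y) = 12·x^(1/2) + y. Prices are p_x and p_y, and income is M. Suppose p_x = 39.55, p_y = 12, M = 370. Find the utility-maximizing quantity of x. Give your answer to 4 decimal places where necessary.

x* = 3.3141

MU_x = 6/√x, MU_y = 1. Tangency: 6/√x = p_x/p_y.
Solve: √x = 6·p_y/p_x, so x*(p_x,p_y) = (6·p_y/p_x)², and y* = (M − p_x·x*)/p_y.
Plugging in: x* = (6·12/39.55)² = 3.3141.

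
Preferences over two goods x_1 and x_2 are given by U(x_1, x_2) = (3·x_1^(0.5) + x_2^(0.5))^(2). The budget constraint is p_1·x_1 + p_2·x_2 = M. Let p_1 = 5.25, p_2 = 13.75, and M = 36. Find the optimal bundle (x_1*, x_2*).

x_1* = 6.5781, x_2* = 0.1066

MRS = MU_x_1/MU_x_2 = 3·(x_2/x_1)^(0.5). Set equal to p_1/p_2.
Solve for the ratio: x_2/x_1 = [(1/3)·p_1/p_2]^(2).
Substitute x_2 = (x_2/x_1)·x_1 into the budget: x_1* = M/(p_1 + p_2·(x_2/x_1)).
Numerically x_2/x_1 = 0.016198, so x_1* = 36/(5.25 + 13.75·0.016198) = 6.5781 and x_2* = 0.016198·6.5781 = 0.1066.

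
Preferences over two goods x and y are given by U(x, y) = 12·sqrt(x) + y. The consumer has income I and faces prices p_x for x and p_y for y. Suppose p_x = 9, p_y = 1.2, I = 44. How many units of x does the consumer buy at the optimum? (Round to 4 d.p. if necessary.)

x* = 0.64

MU_x = 6/√x, MU_y = 1. Tangency: 6/√x = p_x/p_y.
Thus x* = (6·p_y/p_x)² — independent of I — with the rest of income spent on y.
Plugging in: x* = (6·1.2/9)² = 0.64.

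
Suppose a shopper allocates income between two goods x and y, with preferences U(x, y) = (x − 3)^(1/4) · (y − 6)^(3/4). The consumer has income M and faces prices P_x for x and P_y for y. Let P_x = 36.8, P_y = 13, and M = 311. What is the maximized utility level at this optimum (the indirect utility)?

This is Cobb-Douglas in (x−3, y−6): tangency gives 0.25·P_y·(y−6) = 0.75·P_x·(x−3).
After buying the subsistence bundle (3, 6), a share 0.25 of the remaining income goes to x: x* = 3 + 0.25·(M − 3P_x − 6P_y)/P_x.
Discretionary income = 311 − 3·36.8 − 6·13 = 122.6; x* = 3 + 0.25·122.6/36.8 = 3.8329; y* = 6 + 0.75·122.6/13 = 13.0731.
Utility at the optimum: U(3.8329, 13.0731) = 4.1434.

V = 4.1434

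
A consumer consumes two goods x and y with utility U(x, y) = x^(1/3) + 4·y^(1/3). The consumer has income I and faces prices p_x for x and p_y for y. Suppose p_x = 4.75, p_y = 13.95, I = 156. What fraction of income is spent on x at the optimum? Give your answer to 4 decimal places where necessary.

Substitute y = (y/x)·x into the budget: x* = I/(p_x + p_y·(y/x)).
Numerically y/x = 1.589531, so x* = 156/(4.75 + 13.95·1.589531) = 5.7941 and y* = 1.589531·5.7941 = 9.2099.
Expenditure on x: 4.75·5.7941 = 27.522; share = 0.1764.

share on x = 0.1764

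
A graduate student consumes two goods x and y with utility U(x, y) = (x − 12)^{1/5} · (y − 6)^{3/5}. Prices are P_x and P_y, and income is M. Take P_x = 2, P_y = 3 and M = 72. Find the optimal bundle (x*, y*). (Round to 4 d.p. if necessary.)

x* = 15.75, y* = 13.5

This is Cobb-Douglas in (x−12, y−6): tangency gives 0.2·P_y·(y−6) = 0.6·P_x·(x−12).
After buying the subsistence bundle (12, 6), a share 0.25 of the remaining income goes to x: x* = 12 + 0.25·(M − 12P_x − 6P_y)/P_x.
Discretionary income = 72 − 12·2 − 6·3 = 30; x* = 12 + 0.25·30/2 = 15.75; y* = 6 + 0.75·30/3 = 13.5.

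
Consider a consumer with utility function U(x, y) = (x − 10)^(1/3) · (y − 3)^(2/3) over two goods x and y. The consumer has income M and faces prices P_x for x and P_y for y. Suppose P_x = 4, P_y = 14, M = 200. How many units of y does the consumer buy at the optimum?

y* = 8.619

This is Cobb-Douglas in (x−10, y−3): tangency gives 1/3·P_y·(y−3) = 2/3·P_x·(x−10).
After buying the subsistence bundle (10, 3), a share 1/3 of the remaining income goes to x: x* = 10 + 1/3·(M − 10P_x − 3P_y)/P_x.
Discretionary income = 200 − 10·4 − 3·14 = 118; y* = 3 + 2/3·118/14 = 8.619.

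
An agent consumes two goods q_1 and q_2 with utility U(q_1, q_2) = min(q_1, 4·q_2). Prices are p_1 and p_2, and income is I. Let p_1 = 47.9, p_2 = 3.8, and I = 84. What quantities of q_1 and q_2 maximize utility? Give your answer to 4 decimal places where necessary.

q_1* = 1.7195, q_2* = 0.4299

Leontief preferences: the optimum is at the kink where q_1/4 = q_2/1, i.e. q_2 = (1/4)·q_1.
Budget: p_1·q_1 + p_2·(1/4)·q_1 = I, so (4·p_1 + p_2)·q_1 = 4·I.
Demand: q_1*(p_1,p_2,I) = 4·I/(4·p_1 + p_2), q_2* = I/(4·p_1 + p_2).
Here 4·47.9 + 3.8 = 195.4, giving q_1* = 1.7195 and q_2* = 0.4299.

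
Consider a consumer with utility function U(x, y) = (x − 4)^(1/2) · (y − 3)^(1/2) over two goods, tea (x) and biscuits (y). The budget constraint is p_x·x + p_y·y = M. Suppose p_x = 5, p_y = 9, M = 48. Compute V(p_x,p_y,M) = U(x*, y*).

Let x' = x−4, y' = y−3. MRS = y'/x' = p_x/p_y.
Substituting into the budget: x* = 4 + 0.5·(M − 4·p_x − 3·p_y)/p_x, and y* = 3 + 0.5·(…)/p_y.
Discretionary income = 48 − 4·5 − 3·9 = 1; x* = 4 + 0.5·1/5 = 4.1; y* = 3 + 0.5·1/9 = 3.0556.
Utility at the optimum: U(4.1, 3.0556) = 0.0745.

V = 0.0745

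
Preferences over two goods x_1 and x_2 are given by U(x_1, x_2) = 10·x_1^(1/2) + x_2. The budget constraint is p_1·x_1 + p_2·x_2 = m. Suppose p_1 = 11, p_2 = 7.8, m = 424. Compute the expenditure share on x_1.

share on x_1 = 0.3261

Thus x_1* = (5·p_2/p_1)² — independent of m — with the rest of income spent on x_2.
Plugging in: x_1* = (5·7.8/11)² = 12.5702, x_2* = 36.6317.
Expenditure on x_1: 11·12.5702 = 138.2727; share = 0.3261.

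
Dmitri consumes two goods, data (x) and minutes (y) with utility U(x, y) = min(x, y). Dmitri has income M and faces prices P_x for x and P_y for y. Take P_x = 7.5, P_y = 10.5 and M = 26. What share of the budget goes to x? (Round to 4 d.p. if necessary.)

Leontief preferences: the optimum is at the kink where x/1 = y/1, i.e. y = x.
Budget: P_x·x + P_y·x = M, so (P_x + P_y)·x = M.
Demand: x*(P_x,P_y,M) = M/(P_x + P_y), y* = M/(P_x + P_y).
Here 7.5 + 10.5 = 18, giving x* = 1.4444 and y* = 1.4444.
Expenditure on x: 7.5·1.4444 = 10.8333; share = 0.4167.

share on x = 0.4167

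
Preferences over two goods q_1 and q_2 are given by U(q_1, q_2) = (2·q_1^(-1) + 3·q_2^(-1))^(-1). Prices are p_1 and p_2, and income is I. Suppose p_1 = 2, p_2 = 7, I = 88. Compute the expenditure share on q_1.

From the CES first-order condition, (2/3)·(q_2/q_1)^(2) = p_1/p_2.
Solve for the ratio: q_2/q_1 = [(3/2)·p_1/p_2]^(0.5).
Substitute q_2 = (q_2/q_1)·q_1 into the budget: q_1* = I/(p_1 + p_2·(q_2/q_1)).
Numerically q_2/q_1 = 0.654654, so q_1* = 88/(2 + 7·0.654654) = 13.3686 and q_2* = 0.654654·13.3686 = 8.7518.
Expenditure on q_1: 2·13.3686 = 26.7373; share = 0.3038.

share on q_1 = 0.3038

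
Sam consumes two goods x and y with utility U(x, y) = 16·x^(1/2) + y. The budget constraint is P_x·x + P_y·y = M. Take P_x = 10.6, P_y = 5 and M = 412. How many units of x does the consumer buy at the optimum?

x* = 14.2399

Set MRS = P_x/P_y: 8·x^(−1/2) = P_x/P_y.
Thus x* = (8·P_y/P_x)² — independent of M — with the rest of income spent on y.
Plugging in: x* = (8·5/10.6)² = 14.2399.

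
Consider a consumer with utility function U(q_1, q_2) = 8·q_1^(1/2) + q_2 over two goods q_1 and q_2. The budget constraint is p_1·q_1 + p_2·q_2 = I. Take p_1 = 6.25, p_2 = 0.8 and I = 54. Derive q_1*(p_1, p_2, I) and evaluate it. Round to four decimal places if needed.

MU_q_1 = 4/√q_1, MU_q_2 = 1. Tangency: 4/√q_1 = p_1/p_2.
Thus q_1* = (4·p_2/p_1)² — independent of I — with the rest of income spent on q_2.
Plugging in: q_1* = (4·0.8/6.25)² = 0.2621.

q_1* = 0.2621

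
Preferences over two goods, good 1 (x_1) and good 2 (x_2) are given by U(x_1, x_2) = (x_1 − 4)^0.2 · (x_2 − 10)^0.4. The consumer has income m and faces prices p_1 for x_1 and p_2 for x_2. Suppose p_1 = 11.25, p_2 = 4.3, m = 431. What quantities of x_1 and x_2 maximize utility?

This is Cobb-Douglas in (x_1−4, x_2−10): tangency gives 0.2·p_2·(x_2−10) = 0.4·p_1·(x_1−4).
Substituting into the budget: x_1* = 4 + 1/3·(m − 4·p_1 − 10·p_2)/p_1, and x_2* = 10 + 2/3·(…)/p_2.
Discretionary income = 431 − 4·11.25 − 10·4.3 = 343; x_1* = 4 + 1/3·343/11.25 = 14.163; x_2* = 10 + 2/3·343/4.3 = 63.1783.

x_1* = 14.163, x_2* = 63.1783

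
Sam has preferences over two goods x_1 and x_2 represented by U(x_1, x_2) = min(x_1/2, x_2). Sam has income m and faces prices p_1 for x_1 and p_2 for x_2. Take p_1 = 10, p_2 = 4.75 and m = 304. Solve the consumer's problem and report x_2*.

x_2* = 12.2828

Leontief preferences: the optimum is at the kink where x_1/2 = x_2/1, i.e. x_2 = (1/2)·x_1.
Budget: p_1·x_1 + p_2·(1/2)·x_1 = m, so (2·p_1 + p_2)·x_1 = 2·m.
Demand: x_1*(p_1,p_2,m) = 2·m/(2·p_1 + p_2), x_2* = m/(2·p_1 + p_2).
Here 2·10 + 4.75 = 24.75, giving x_2* = 12.2828.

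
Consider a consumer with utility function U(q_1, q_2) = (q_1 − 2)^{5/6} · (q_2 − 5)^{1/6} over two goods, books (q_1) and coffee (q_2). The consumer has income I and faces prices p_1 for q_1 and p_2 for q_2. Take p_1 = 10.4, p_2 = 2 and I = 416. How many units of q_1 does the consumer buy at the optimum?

q_1* = 32.8654

Let q_1' = q_1−2, q_2' = q_2−5. MRS = 5·q_2'/q_1' = p_1/p_2.
After buying the subsistence bundle (2, 5), a share 5/6 of the remaining income goes to q_1: q_1* = 2 + 5/6·(I − 2p_1 − 5p_2)/p_1.
Discretionary income = 416 − 2·10.4 − 5·2 = 385.2; q_1* = 2 + 5/6·385.2/10.4 = 32.8654.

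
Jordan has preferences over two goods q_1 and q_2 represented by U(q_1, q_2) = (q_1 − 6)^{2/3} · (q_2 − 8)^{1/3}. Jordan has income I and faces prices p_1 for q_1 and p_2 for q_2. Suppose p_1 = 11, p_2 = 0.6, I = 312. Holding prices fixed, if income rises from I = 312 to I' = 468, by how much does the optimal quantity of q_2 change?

Δq_2* = 86.6667

This is Cobb-Douglas in (q_1−6, q_2−8): tangency gives 2/3·p_2·(q_2−8) = 1/3·p_1·(q_1−6).
After buying the subsistence bundle (6, 8), a share 2/3 of the remaining income goes to q_1: q_1* = 6 + 2/3·(I − 6p_1 − 8p_2)/p_1.
Discretionary income = 312 − 6·11 − 8·0.6 = 241.2; q_2* = 8 + 1/3·241.2/0.6 = 142.
At I' = 468: q_2* = 228.6667. Change: 228.6667 − 142 = 86.6667.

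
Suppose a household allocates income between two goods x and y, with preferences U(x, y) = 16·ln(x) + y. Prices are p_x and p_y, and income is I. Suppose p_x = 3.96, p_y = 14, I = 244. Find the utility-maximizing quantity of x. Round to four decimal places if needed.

MU_x = 16/x, MU_y = 1. Tangency: 16/x = p_x/p_y.
So x*(p_x,p_y) = 16·p_y/p_x, independent of income; and y* = (I − 16·p_y)/p_y.
At the given prices: x* = 16·14/3.96 = 56.5657.

x* = 56.5657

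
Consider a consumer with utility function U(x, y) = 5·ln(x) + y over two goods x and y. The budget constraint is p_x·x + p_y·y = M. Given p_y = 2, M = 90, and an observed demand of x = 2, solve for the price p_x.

MU_x = 5/x, MU_y = 1. Tangency: 5/x = p_x/p_y.
So x*(p_x,p_y) = 5·p_y/p_x, independent of income; and y* = (M − 5·p_y)/p_y.
Set x* = 2 in the demand function and solve for p_x: p_x = 5.

p_x = 5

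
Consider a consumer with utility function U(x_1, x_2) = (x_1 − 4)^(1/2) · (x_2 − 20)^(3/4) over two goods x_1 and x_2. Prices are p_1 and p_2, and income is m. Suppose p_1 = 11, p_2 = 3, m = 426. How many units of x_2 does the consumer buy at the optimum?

This is Cobb-Douglas in (x_1−4, x_2−20): tangency gives 0.5·p_2·(x_2−20) = 0.75·p_1·(x_1−4).
Substituting into the budget: x_1* = 4 + 0.4·(m − 4·p_1 − 20·p_2)/p_1, and x_2* = 20 + 0.6·(…)/p_2.
Discretionary income = 426 − 4·11 − 20·3 = 322; x_2* = 20 + 0.6·322/3 = 84.4.

x_2* = 84.4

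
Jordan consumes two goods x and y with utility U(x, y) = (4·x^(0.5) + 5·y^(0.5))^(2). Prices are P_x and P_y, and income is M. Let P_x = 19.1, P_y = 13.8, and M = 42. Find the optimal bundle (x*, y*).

x* = 0.6953, y* = 2.0811

From the CES first-order condition, (4/5)·(y/x)^(0.5) = P_x/P_y.
Solve for the ratio: y/x = [(5/4)·P_x/P_y]^(2).
Substitute y = (y/x)·x into the budget: x* = M/(P_x + P_y·(y/x)).
Numerically y/x = 2.993151, so x* = 42/(19.1 + 13.8·2.993151) = 0.6953 and y* = 2.993151·0.6953 = 2.0811.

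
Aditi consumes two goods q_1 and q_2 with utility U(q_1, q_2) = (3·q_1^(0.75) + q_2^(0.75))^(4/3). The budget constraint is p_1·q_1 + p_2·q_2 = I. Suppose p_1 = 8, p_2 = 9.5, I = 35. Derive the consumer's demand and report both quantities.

q_1* = 4.343, q_2* = 0.027

MRS = MU_q_1/MU_q_2 = 3·(q_2/q_1)^(0.25). Set equal to p_1/p_2.
Solve for the ratio: q_2/q_1 = [(1/3)·p_1/p_2]^(4).
With the ratio pinned down, the budget gives q_1* = I/(p_1 + p_2·(q_2/q_1)) and q_2* = (q_2/q_1)·q_1*.
Numerically q_2/q_1 = 0.006208, so q_1* = 35/(8 + 9.5·0.006208) = 4.343 and q_2* = 0.006208·4.343 = 0.027.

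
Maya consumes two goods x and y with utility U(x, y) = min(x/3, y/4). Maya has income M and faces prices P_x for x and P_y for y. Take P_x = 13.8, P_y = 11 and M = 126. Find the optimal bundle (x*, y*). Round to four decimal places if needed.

Demand: x*(P_x,P_y,M) = 3·M/(3·P_x + 4·P_y), y* = 4·M/(3·P_x + 4·P_y).
Here 3·13.8 + 4·11 = 85.4, giving x* = 4.4262 and y* = 5.9016.

x* = 4.4262, y* = 5.9016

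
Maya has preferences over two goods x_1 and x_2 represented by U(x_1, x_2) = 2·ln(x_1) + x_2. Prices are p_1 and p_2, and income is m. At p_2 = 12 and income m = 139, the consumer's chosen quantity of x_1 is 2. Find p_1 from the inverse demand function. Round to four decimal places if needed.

Set MRS = p_1/p_2: (2/x_1)/1 = p_1/p_2.
So x_1*(p_1,p_2) = 2·p_2/p_1, independent of income; and x_2* = (m − 2·p_2)/p_2.
Set x_1* = 2 in the demand function and solve for p_1: p_1 = 12.

p_1 = 12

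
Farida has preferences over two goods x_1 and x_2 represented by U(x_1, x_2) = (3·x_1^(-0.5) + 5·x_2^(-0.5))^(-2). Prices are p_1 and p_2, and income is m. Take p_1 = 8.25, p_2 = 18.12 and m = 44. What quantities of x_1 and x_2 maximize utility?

MU_x_1 ∝ 3·x_1^(-1.5), MU_x_2 ∝ 5·x_2^(-1.5), so MRS = (3/5)·(x_2/x_1)^(1.5) = p_1/p_2.
Hence x_2/x_1 = ((5/3)·p_1/p_2)^(1/(1.5)), i.e. raised to the 2/3 power.
With the ratio pinned down, the budget gives x_1* = m/(p_1 + p_2·(x_2/x_1)) and x_2* = (x_2/x_1)·x_1*.
Numerically x_2/x_1 = 0.831948, so x_1* = 44/(8.25 + 18.12·0.831948) = 1.8864 and x_2* = 0.831948·1.8864 = 1.5694.

x_1* = 1.8864, x_2* = 1.5694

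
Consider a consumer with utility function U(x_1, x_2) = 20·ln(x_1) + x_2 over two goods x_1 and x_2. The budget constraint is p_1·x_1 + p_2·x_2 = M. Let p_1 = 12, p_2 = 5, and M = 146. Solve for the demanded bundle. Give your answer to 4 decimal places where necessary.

MU_x_1 = 20/x_1, MU_x_2 = 1. Tangency: 20/x_1 = p_1/p_2.
So x_1*(p_1,p_2) = 20·p_2/p_1, independent of income; and x_2* = (M − 20·p_2)/p_2.
At the given prices: x_1* = 20·5/12 = 8.3333, and x_2* = 9.2.

x_1* = 8.3333, x_2* = 9.2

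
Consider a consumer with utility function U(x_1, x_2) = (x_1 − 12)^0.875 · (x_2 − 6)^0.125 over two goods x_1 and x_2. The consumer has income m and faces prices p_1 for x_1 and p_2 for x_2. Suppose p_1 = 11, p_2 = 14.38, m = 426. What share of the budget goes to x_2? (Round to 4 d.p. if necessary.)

share on x_2 = 0.2635

This is Cobb-Douglas in (x_1−12, x_2−6): tangency gives 0.875·p_2·(x_2−6) = 0.125·p_1·(x_1−12).
After buying the subsistence bundle (12, 6), a share 0.875 of the remaining income goes to x_1: x_1* = 12 + 0.875·(m − 12p_1 − 6p_2)/p_1.
Discretionary income = 426 − 12·11 − 6·14.38 = 207.72; x_1* = 12 + 0.875·207.72/11 = 28.5232; x_2* = 6 + 0.125·207.72/14.38 = 7.8056.
Expenditure on x_2: 14.38·7.8056 = 112.245; share = 0.2635.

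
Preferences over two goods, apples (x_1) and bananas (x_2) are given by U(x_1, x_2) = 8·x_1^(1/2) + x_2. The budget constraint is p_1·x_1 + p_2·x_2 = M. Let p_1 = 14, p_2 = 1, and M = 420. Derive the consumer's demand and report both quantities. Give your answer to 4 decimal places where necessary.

Utility is quasi-linear in x_2; the FOC for x_1 is 4/√x_1 = p_1/p_2.
Thus x_1* = (4·p_2/p_1)² — independent of M — with the rest of income spent on x_2.
Plugging in: x_1* = (4·1/14)² = 0.0816, x_2* = 418.8571.

x_1* = 0.0816, x_2* = 418.8571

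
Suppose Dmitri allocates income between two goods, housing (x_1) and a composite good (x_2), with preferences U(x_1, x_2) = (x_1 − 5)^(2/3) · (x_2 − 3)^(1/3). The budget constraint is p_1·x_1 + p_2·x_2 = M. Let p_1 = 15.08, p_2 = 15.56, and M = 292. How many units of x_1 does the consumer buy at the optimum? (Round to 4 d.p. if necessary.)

x_1* = 12.5119

Let x_1' = x_1−5, x_2' = x_2−3. MRS = 2·x_2'/x_1' = p_1/p_2.
Substituting into the budget: x_1* = 5 + 2/3·(M − 5·p_1 − 3·p_2)/p_1, and x_2* = 3 + 1/3·(…)/p_2.
Discretionary income = 292 − 5·15.08 − 3·15.56 = 169.92; x_1* = 5 + 2/3·169.92/15.08 = 12.5119.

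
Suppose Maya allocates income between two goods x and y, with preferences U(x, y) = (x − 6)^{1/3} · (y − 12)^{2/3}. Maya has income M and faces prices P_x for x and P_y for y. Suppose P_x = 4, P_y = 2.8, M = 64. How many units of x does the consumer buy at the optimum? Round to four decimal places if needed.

MRS = (1/2)·(y−12)/(x−6). Tangency with P_x/P_y gives y−12 = 2·(P_x/P_y)·(x−6).
Substituting into the budget: x* = 6 + 1/3·(M − 6·P_x − 12·P_y)/P_x, and y* = 12 + 2/3·(…)/P_y.
Discretionary income = 64 − 6·4 − 12·2.8 = 6.4; x* = 6 + 1/3·6.4/4 = 6.5333.

x* = 6.5333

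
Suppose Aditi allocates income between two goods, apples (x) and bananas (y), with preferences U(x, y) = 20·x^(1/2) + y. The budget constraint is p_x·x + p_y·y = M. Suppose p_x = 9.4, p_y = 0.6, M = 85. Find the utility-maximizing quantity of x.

Set MRS = p_x/p_y: 10·x^(−1/2) = p_x/p_y.
Thus x* = (10·p_y/p_x)² — independent of M — with the rest of income spent on y.
Plugging in: x* = (10·0.6/9.4)² = 0.4074.

x* = 0.4074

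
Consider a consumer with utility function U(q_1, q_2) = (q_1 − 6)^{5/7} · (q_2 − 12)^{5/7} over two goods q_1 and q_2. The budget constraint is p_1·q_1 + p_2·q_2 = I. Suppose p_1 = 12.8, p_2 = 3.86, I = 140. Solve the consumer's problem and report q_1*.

q_1* = 6.6594

Let q_1' = q_1−6, q_2' = q_2−12. MRS = q_2'/q_1' = p_1/p_2.
After buying the subsistence bundle (6, 12), a share 0.5 of the remaining income goes to q_1: q_1* = 6 + 0.5·(I − 6p_1 − 12p_2)/p_1.
Discretionary income = 140 − 6·12.8 − 12·3.86 = 16.88; q_1* = 6 + 0.5·16.88/12.8 = 6.6594.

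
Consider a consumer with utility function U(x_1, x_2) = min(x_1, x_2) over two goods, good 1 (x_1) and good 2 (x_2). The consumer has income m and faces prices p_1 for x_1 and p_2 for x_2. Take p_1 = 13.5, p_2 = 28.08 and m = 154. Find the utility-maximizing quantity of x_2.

With perfect complements, no substitution: consume in ratio x_1:x_2 = 1:1.
Budget: p_1·x_1 + p_2·x_1 = m, so (p_1 + p_2)·x_1 = m.
Demand: x_1*(p_1,p_2,m) = m/(p_1 + p_2), x_2* = m/(p_1 + p_2).
Here 13.5 + 28.08 = 41.58, giving x_2* = 3.7037.

x_2* = 3.7037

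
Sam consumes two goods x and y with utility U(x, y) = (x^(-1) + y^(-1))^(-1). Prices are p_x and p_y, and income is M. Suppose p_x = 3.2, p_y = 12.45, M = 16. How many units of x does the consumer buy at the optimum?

MRS = MU_x/MU_y = (y/x)^(2). Set equal to p_x/p_y.
Hence y/x = (p_x/p_y)^(1/(2)), i.e. raised to the 0.5 power.
With the ratio pinned down, the budget gives x* = M/(p_x + p_y·(y/x)) and y* = (y/x)·x*.
Numerically y/x = 0.506979, so x* = 16/(3.2 + 12.45·0.506979) = 1.6821.

x* = 1.6821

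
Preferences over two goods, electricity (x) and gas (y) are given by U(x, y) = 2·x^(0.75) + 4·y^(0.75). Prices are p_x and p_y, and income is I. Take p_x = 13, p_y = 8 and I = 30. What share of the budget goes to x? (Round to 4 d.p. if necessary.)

MU_x ∝ 2·x^(-0.25), MU_y ∝ 4·y^(-0.25), so MRS = (1/2)·(y/x)^(0.25) = p_x/p_y.
Hence y/x = (2·p_x/p_y)^(1/(0.25)), i.e. raised to the 4 power.
Substitute y = (y/x)·x into the budget: x* = I/(p_x + p_y·(y/x)).
Numerically y/x = 111.566406, so x* = 30/(13 + 8·111.566406) = 0.0331 and y* = 111.566406·0.0331 = 3.6962.
Expenditure on x: 13·0.0331 = 0.4307; share = 0.0144.

share on x = 0.0144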